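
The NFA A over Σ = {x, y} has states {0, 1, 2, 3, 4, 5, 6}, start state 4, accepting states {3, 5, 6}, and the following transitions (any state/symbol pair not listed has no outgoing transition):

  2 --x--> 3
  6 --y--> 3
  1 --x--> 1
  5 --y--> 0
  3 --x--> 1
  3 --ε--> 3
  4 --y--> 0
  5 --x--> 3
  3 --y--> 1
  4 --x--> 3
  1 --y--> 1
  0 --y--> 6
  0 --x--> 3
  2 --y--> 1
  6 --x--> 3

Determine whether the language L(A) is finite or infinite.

finite

The useful states (reachable from 4 and able to reach an accepting state) are {0, 3, 4, 6}.
Restricted to these states the transition graph has no cycle, so every accepting path has bounded length and L is finite.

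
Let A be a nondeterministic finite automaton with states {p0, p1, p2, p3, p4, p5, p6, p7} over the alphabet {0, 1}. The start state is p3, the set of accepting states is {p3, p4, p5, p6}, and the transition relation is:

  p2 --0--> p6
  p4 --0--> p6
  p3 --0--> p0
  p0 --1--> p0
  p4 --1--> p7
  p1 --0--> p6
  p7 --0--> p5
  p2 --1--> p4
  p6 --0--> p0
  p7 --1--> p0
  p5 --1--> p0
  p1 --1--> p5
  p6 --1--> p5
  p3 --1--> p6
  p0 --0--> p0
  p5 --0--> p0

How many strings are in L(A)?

3

The useful subgraph on states {p3, p5, p6} is acyclic, so L(A) is finite; the longest accepting path visits 3 useful states, giving maximum string length 2.
Counting accepting paths from p3 by length: 1 of length 0, 1 of length 1, 1 of length 2. Total 3.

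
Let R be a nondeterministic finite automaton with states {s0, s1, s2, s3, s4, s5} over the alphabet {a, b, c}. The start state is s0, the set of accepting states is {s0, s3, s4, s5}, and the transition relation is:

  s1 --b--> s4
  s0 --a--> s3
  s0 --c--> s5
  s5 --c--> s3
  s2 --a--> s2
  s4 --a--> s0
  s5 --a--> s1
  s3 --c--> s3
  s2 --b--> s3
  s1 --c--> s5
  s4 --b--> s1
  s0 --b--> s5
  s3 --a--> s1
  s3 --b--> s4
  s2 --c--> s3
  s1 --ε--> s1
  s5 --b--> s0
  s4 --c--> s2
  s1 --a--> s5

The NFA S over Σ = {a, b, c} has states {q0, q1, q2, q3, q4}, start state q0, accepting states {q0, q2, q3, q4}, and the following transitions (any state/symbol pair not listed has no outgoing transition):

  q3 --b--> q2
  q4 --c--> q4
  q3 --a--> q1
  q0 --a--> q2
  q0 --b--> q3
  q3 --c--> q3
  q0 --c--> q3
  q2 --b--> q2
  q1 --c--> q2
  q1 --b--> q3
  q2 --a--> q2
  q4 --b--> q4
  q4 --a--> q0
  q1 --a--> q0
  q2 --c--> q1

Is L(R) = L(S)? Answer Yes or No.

No

The string ac is accepted by R but rejected by S.
So L(R) ≠ L(S).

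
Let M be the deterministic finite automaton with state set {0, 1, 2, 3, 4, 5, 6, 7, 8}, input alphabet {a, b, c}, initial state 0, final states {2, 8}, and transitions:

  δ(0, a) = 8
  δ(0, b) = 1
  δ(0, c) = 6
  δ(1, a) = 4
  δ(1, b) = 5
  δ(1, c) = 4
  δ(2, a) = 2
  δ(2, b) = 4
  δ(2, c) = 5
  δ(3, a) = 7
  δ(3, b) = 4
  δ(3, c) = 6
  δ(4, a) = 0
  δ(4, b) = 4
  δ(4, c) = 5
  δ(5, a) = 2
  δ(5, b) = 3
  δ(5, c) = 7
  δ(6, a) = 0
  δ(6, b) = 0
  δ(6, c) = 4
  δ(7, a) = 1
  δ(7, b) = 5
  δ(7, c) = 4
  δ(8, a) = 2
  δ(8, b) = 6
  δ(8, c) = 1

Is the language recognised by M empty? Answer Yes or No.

The string a is accepted: the run 0 → 8 ends in the accepting state 8.
Since at least one string is accepted, L(M) is not empty.

No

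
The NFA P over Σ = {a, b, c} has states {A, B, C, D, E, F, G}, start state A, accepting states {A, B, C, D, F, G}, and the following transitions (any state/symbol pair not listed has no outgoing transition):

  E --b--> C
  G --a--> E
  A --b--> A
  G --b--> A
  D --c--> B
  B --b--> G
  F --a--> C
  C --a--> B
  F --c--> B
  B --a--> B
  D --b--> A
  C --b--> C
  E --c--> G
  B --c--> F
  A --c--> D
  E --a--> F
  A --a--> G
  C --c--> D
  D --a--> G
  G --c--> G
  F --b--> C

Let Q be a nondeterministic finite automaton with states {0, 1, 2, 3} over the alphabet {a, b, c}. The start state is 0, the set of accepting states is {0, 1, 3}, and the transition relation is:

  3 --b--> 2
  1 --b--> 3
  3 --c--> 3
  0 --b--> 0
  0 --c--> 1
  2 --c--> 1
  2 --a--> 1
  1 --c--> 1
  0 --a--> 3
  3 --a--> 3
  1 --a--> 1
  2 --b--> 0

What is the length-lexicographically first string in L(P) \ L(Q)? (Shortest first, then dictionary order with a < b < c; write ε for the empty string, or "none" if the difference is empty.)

The string ab is accepted by P but not by Q.
No shorter string lies in the difference, and ab is the lexicographically first length-2 string in L(P) \ L(Q).

ab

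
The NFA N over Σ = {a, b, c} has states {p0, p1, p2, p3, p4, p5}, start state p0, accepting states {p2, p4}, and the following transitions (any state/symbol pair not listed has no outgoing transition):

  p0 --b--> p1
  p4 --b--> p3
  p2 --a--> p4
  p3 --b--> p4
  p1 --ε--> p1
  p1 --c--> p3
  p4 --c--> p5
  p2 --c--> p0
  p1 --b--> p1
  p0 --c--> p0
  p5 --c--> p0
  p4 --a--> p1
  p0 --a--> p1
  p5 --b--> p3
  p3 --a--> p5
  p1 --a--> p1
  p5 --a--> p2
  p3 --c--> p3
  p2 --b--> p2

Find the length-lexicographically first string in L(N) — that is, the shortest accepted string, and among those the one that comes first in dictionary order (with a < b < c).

acb

A breadth-first search from p0 reaches an accepting state first via the path p0 → p1 → p3 → p4 on input acb.
No string of length < 3 is accepted (BFS exhausts all shorter strings without reaching an accepting state), and acb is the lexicographically least accepting string of length 3.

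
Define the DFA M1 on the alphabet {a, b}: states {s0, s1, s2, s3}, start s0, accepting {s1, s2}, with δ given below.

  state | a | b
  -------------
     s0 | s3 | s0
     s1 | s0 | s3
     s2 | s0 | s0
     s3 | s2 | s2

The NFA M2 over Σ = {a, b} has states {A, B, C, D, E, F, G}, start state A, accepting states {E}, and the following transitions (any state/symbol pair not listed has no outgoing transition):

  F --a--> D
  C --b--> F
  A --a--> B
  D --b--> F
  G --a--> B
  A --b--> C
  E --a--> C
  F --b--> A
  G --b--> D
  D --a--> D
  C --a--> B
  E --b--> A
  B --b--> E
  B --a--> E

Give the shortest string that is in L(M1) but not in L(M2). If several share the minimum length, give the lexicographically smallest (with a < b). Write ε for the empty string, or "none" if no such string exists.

The string bbaa is accepted by M1 but not by M2.
No shorter string lies in the difference, and bbaa is the lexicographically first length-4 string in L(M1) \ L(M2).

bbaa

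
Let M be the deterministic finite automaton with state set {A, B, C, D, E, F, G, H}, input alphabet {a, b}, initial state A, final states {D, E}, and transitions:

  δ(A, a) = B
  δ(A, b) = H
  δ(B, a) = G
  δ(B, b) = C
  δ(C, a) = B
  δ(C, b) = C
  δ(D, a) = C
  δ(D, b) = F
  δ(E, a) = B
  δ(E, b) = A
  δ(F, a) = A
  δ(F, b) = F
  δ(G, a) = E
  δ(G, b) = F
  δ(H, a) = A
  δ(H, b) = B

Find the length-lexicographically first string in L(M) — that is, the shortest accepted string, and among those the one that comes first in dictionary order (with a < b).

A breadth-first search from A reaches an accepting state first via the path A → B → G → E on input aaa.
No string of length < 3 is accepted (BFS exhausts all shorter strings without reaching an accepting state), and aaa is the lexicographically least accepting string of length 3.

aaa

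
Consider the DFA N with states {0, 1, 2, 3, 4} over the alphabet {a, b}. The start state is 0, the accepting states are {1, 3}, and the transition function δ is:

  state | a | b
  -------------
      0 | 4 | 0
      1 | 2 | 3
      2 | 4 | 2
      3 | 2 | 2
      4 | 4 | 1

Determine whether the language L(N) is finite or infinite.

infinite

State 0 is reachable from the start and can reach an accepting state, and it lies on the cycle 0 → 0.
Traversing that cycle any number of times yields accepted strings of unbounded length, so the language is infinite.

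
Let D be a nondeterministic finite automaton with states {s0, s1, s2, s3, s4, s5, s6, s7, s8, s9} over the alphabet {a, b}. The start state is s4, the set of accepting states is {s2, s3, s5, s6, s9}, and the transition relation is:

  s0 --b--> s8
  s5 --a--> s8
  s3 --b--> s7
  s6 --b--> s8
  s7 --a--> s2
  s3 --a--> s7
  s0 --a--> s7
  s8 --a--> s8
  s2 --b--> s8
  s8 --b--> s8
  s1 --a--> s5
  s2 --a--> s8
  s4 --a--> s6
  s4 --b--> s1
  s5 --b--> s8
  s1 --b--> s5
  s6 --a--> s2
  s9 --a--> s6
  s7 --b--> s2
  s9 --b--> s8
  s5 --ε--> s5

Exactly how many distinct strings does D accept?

The useful subgraph on states {s1, s2, s4, s5, s6} is acyclic, so L(D) is finite; the longest accepting path visits 3 useful states, giving maximum string length 2.
Counting accepting paths from s4 by length: 1 of length 1, 3 of length 2. Total 4.

4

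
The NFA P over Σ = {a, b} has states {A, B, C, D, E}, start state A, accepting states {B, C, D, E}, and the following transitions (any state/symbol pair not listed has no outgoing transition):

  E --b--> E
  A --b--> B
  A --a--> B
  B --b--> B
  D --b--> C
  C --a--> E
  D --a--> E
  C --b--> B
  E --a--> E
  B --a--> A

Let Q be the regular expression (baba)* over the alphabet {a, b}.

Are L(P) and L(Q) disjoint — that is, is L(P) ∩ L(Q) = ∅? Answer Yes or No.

Converting the expression Q to a DFA (subset construction, then merging equivalent states) gives the minimal DFA with states {q0, q1, q2, q3, q4}, start state q0, accepting states {q0} and transitions q0: a→q1, b→q2; q1: a→q1, b→q1; q2: a→q3, b→q1; q3: a→q1, b→q4; q4: a→q0, b→q1.
Exploring the product automaton P × Q from the start pair (A, q0), following both machines on each input symbol, reaches 6 state pairs: (A, q0), (B, q1), (B, q2), (A, q1), (A, q3), (B, q4).
P accepts in {B, C, D, E} and Q accepts in {q0}; no reachable pair has both components accepting, so no string drives both machines to acceptance simultaneously and L(P) ∩ L(Q) = ∅.
So no string is accepted by both, and the intersection is empty.

Yes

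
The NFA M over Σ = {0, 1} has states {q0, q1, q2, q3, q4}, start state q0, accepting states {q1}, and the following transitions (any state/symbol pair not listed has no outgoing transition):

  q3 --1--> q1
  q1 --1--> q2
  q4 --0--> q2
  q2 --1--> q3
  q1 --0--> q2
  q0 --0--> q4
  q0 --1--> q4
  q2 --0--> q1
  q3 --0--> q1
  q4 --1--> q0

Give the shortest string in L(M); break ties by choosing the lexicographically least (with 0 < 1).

A breadth-first search from q0 reaches an accepting state first via the path q0 → q4 → q2 → q1 on input 000.
No string of length < 3 is accepted (BFS exhausts all shorter strings without reaching an accepting state), and 000 is the lexicographically least accepting string of length 3.

000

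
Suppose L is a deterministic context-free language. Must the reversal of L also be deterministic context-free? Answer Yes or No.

No

L = {c bⁿaⁿ : n≥0} ∪ {d b²ⁿaⁿ : n≥0} is a DCFL: the first symbol tells a deterministic PDA whether to pop one or two b's per a. Its reversal Lᴿ = {aⁿbⁿ c : n≥0} ∪ {aⁿb²ⁿ d : n≥0} is not. DCFLs are closed under right quotient by regular languages, and Lᴿ/{c, d} = {aⁿbⁿ : n≥0} ∪ {aⁿb²ⁿ : n≥0} — the standard context-free language accepted by no deterministic PDA (intuitively the machine would have to commit to a b-to-a ratio before the distinguishing marker arrives; formally, a DPDA for it would have a single run on aⁿb²ⁿ, accepting after the prefix aⁿbⁿ and accepting again after n more b's; an ordinary PDA that simulates it on a's and b's and, at any moment when it is accepting, may switch to reading only a fresh letter e while feeding each e to the simulation as a b, would accept aⁱbʲeᵏ (k≥1) exactly when both aⁱbʲ and aⁱbʲ⁺ᵏ are in the language, i.e. its language intersected with the regular set a*b*e⁺ would be exactly {aⁿbⁿeⁿ : n≥1} — impossible, since context-free languages are closed under intersection with regular sets and {aⁿbⁿeⁿ} is not context-free). So Lᴿ cannot be a DCFL.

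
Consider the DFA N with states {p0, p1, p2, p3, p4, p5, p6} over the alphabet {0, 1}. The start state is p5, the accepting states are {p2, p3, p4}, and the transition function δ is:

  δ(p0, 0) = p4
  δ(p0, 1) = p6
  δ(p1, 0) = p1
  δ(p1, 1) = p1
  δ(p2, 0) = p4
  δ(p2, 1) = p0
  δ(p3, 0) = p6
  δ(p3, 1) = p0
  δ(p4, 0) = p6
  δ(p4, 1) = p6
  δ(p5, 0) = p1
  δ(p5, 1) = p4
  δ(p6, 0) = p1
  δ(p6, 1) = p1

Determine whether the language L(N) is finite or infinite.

The useful states (reachable from p5 and able to reach an accepting state) are {p4, p5}.
Restricted to these states the transition graph has no cycle, so every accepting path has bounded length and L is finite.

finite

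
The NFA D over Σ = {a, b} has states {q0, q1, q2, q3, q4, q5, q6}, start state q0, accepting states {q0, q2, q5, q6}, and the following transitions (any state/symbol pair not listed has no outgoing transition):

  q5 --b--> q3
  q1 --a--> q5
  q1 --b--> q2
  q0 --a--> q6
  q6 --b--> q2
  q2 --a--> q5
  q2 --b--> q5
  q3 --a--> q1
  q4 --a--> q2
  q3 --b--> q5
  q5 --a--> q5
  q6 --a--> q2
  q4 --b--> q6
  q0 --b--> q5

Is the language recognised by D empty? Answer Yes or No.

The empty string ε is accepted: the run q0 ends in the accepting state q0.
Since at least one string is accepted, L(D) is not empty.

No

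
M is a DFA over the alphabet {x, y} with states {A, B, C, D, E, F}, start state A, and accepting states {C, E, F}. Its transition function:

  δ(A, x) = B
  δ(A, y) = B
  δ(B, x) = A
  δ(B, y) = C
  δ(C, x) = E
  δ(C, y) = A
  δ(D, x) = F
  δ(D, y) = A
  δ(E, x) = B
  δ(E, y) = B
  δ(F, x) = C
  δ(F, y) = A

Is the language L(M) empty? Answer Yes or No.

The string xy is accepted: the run A → B → C ends in the accepting state C.
Since at least one string is accepted, L(M) is not empty.

No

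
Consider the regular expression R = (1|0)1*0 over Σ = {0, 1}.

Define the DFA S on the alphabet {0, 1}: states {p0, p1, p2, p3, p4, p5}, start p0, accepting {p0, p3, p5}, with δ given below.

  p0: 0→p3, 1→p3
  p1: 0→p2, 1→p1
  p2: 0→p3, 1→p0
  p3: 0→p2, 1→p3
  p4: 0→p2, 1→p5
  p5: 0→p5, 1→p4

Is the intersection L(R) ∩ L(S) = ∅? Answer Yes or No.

Yes

Converting the expression R to a DFA (subset construction, then merging equivalent states) gives the minimal DFA with states {r0, r1, r2, r3}, start state r0, accepting states {r2} and transitions r0: 0→r1, 1→r1; r1: 0→r2, 1→r1; r2: 0→r3, 1→r3; r3: 0→r3, 1→r3.
Exploring the product automaton R × S from the start pair (r0, p0), following both machines on each input symbol, reaches 6 state pairs: (r0, p0), (r1, p3), (r2, p2), (r3, p3), (r3, p0), (r3, p2).
R accepts in {r2} and S accepts in {p0, p3, p5}; no reachable pair has both components accepting, so no string drives both machines to acceptance simultaneously and L(R) ∩ L(S) = ∅.
So no string is accepted by both, and the intersection is empty.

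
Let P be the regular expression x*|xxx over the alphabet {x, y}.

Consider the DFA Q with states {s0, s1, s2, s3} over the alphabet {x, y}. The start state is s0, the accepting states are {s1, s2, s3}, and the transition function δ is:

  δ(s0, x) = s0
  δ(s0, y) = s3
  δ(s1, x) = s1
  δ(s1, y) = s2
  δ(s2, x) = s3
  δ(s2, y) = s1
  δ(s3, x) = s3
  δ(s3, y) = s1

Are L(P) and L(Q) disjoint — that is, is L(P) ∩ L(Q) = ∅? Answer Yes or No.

Converting the expression P to a DFA (subset construction, then merging equivalent states) gives the minimal DFA with states {p0, p1}, start state p0, accepting states {p0} and transitions p0: x→p0, y→p1; p1: x→p1, y→p1.
Exploring the product automaton P × Q from the start pair (p0, s0), following both machines on each input symbol, reaches 4 state pairs: (p0, s0), (p1, s3), (p1, s1), (p1, s2).
P accepts in {p0} and Q accepts in {s1, s2, s3}; no reachable pair has both components accepting, so no string drives both machines to acceptance simultaneously and L(P) ∩ L(Q) = ∅.
So no string is accepted by both, and the intersection is empty.

Yes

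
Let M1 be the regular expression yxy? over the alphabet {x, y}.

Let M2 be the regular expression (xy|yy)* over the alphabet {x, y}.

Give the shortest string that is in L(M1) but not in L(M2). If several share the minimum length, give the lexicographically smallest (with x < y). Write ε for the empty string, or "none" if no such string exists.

yx

The string yx is accepted by M1 but not by M2.
No shorter string lies in the difference, and yx is the lexicographically first length-2 string in L(M1) \ L(M2).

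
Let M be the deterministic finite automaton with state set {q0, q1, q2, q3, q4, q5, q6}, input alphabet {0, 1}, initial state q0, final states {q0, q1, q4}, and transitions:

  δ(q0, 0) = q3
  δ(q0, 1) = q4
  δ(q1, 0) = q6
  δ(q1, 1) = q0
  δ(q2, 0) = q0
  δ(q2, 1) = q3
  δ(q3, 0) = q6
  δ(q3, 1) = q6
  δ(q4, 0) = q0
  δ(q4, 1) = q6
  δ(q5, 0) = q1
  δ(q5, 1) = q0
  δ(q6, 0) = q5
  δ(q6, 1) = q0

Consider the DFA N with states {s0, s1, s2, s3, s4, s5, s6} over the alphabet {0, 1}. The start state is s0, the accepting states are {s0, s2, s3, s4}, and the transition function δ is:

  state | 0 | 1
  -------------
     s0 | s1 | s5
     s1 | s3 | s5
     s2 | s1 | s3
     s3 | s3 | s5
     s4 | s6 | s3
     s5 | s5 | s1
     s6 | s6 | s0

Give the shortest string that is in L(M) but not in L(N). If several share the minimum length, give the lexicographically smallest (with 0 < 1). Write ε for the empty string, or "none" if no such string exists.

The string 1 is accepted by M but not by N.
No shorter string lies in the difference, and 1 is the lexicographically first length-1 string in L(M) \ L(N).

1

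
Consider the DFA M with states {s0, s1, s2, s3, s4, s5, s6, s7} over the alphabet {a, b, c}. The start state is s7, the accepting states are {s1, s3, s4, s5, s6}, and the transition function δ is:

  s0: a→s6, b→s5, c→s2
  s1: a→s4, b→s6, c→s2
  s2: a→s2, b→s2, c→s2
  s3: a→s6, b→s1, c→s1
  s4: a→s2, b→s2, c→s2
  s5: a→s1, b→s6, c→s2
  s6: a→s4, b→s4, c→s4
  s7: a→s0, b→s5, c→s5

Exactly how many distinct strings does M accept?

37

The useful subgraph on states {s0, s1, s4, s5, s6, s7} is acyclic, so L(M) is finite; the longest accepting path visits 6 useful states, giving maximum string length 5.
Counting accepting paths from s7 by length: 2 of length 1, 6 of length 2, 15 of length 3, 11 of length 4, 3 of length 5. Total 37.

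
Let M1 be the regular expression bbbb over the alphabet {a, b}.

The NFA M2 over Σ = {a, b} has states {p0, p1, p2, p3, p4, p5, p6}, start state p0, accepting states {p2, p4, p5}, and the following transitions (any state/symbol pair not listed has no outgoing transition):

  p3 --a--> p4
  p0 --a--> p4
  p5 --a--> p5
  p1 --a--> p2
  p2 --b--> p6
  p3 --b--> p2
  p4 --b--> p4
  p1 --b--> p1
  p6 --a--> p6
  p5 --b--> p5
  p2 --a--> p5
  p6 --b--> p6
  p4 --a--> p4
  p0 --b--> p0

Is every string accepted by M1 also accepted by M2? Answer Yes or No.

No

The string bbbb is in L(M1) but not in L(M2).
So L(M1) ⊄ L(M2).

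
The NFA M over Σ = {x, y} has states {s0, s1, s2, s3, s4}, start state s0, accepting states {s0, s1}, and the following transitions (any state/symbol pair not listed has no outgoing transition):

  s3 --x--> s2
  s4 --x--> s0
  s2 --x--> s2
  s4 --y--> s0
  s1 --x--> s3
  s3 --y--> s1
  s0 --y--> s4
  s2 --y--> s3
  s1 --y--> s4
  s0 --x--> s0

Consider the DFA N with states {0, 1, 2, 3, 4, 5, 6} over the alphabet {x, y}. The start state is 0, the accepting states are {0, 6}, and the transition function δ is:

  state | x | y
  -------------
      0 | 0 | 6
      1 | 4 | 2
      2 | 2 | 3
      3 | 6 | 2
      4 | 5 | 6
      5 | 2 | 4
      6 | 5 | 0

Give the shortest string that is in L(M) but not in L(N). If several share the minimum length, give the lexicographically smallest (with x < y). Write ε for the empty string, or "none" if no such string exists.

yx

The string yx is accepted by M but not by N.
No shorter string lies in the difference, and yx is the lexicographically first length-2 string in L(M) \ L(N).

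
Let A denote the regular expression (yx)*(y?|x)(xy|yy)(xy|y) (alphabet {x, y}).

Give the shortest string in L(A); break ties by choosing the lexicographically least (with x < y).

xyy

By inspection of the expression, no string of length less than 3 matches, and xyy is the lexicographically first match of length 3.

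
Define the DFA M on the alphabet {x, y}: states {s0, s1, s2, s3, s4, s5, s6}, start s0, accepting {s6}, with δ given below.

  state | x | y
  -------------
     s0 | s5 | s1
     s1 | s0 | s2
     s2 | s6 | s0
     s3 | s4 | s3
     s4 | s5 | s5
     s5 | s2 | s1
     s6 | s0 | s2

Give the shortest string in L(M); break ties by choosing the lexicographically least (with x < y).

A breadth-first search from s0 reaches an accepting state first via the path s0 → s5 → s2 → s6 on input xxx.
No string of length < 3 is accepted (BFS exhausts all shorter strings without reaching an accepting state), and xxx is the lexicographically least accepting string of length 3.

xxx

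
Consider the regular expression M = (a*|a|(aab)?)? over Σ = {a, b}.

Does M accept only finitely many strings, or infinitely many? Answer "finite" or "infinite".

The expression contains a Kleene star applied to a subexpression that matches at least one nonempty string, so it matches strings of unbounded length.
Hence L(M) is infinite.

infinite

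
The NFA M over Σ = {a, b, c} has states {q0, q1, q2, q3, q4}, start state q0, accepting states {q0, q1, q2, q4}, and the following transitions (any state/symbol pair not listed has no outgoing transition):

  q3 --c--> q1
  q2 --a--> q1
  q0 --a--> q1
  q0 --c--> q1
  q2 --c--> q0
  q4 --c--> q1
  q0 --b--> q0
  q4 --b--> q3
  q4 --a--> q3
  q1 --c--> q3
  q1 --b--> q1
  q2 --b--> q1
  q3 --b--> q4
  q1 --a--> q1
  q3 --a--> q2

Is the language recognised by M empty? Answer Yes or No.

No

The empty string ε is accepted: the run q0 ends in the accepting state q0.
Since at least one string is accepted, L(M) is not empty.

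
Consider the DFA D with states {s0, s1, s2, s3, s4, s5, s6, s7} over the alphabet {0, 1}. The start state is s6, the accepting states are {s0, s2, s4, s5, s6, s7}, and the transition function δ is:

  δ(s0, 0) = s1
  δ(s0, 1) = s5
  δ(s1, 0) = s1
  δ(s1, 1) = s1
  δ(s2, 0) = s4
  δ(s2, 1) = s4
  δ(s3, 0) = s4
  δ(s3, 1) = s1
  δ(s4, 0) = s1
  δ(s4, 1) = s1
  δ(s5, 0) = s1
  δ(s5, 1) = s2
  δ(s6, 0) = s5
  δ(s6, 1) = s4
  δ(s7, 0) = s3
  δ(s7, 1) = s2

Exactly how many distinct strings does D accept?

The useful subgraph on states {s2, s4, s5, s6} is acyclic, so L(D) is finite; the longest accepting path visits 4 useful states, giving maximum string length 3.
Counting accepting paths from s6 by length: 1 of length 0, 2 of length 1, 1 of length 2, 2 of length 3. Total 6.

6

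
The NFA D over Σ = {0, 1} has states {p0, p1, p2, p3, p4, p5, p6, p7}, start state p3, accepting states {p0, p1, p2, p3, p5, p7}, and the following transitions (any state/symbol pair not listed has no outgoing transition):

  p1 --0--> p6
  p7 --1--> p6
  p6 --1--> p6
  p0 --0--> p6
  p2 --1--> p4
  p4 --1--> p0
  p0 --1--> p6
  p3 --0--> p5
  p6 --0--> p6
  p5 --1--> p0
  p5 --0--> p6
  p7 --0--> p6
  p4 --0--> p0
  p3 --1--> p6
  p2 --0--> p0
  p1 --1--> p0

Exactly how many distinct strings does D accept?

The useful subgraph on states {p0, p3, p5} is acyclic, so L(D) is finite; the longest accepting path visits 3 useful states, giving maximum string length 2.
Counting accepting paths from p3 by length: 1 of length 0, 1 of length 1, 1 of length 2. Total 3.

3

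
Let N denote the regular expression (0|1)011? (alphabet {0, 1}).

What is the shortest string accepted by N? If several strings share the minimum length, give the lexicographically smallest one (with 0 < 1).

By inspection of the expression, no string of length less than 3 matches, and 001 is the lexicographically first match of length 3.

001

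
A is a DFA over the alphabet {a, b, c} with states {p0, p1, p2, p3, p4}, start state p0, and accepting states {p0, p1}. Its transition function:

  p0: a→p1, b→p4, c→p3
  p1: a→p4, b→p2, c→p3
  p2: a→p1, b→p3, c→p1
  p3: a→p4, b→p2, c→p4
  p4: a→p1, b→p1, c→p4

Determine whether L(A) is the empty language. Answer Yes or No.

No

The empty string ε is accepted: the run p0 ends in the accepting state p0.
Since at least one string is accepted, L(A) is not empty.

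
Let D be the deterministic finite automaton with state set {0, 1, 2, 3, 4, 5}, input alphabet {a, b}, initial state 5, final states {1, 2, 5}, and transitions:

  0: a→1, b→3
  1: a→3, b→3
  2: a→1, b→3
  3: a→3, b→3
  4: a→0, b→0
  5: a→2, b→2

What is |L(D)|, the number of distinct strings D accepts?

5

The useful subgraph on states {1, 2, 5} is acyclic, so L(D) is finite; the longest accepting path visits 3 useful states, giving maximum string length 2.
Counting accepting paths from 5 by length: 1 of length 0, 2 of length 1, 2 of length 2. Total 5.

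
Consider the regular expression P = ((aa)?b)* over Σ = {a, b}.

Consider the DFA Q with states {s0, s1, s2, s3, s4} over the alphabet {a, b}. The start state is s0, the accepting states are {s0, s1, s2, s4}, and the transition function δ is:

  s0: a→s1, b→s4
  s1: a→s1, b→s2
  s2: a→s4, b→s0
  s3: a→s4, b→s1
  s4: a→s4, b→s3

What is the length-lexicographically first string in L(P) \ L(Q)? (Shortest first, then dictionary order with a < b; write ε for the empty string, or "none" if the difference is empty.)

bb

The string bb is accepted by P but not by Q.
No shorter string lies in the difference, and bb is the lexicographically first length-2 string in L(P) \ L(Q).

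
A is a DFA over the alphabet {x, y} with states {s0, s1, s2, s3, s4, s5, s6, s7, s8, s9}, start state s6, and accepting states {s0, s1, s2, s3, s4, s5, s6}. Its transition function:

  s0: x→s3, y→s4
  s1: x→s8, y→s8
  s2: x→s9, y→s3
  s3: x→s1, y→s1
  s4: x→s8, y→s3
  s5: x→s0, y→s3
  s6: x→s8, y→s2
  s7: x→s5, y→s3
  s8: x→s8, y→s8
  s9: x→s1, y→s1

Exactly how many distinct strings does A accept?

The useful subgraph on states {s1, s2, s3, s6, s9} is acyclic, so L(A) is finite; the longest accepting path visits 4 useful states, giving maximum string length 3.
Counting accepting paths from s6 by length: 1 of length 0, 1 of length 1, 1 of length 2, 4 of length 3. Total 7.

7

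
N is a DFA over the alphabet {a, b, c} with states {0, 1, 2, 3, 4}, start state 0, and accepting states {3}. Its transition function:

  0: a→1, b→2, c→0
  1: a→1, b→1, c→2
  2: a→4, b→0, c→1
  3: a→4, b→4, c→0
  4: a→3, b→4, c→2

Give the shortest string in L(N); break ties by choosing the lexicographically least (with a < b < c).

A breadth-first search from 0 reaches an accepting state first via the path 0 → 2 → 4 → 3 on input baa.
No string of length < 3 is accepted (BFS exhausts all shorter strings without reaching an accepting state), and baa is the lexicographically least accepting string of length 3.

baa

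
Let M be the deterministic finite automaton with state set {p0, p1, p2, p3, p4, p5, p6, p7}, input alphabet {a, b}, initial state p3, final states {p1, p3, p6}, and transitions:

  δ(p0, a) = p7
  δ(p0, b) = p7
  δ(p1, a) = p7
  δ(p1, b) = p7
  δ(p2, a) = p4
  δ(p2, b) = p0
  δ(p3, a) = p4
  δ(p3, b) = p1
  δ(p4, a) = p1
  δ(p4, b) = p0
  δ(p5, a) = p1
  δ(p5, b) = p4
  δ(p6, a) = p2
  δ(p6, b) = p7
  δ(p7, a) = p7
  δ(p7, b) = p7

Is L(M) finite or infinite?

The useful states (reachable from p3 and able to reach an accepting state) are {p1, p3, p4}.
Restricted to these states the transition graph has no cycle, so every accepting path has bounded length and L is finite.

finite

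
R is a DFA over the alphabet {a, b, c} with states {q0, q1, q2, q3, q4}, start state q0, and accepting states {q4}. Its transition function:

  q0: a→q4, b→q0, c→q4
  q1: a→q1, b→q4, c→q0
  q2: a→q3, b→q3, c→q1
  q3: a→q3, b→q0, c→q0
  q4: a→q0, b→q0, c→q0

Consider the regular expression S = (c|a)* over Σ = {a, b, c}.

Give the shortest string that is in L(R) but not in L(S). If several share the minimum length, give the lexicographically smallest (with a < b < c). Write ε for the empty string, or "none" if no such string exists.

The string ba is accepted by R but not by S.
No shorter string lies in the difference, and ba is the lexicographically first length-2 string in L(R) \ L(S).

ba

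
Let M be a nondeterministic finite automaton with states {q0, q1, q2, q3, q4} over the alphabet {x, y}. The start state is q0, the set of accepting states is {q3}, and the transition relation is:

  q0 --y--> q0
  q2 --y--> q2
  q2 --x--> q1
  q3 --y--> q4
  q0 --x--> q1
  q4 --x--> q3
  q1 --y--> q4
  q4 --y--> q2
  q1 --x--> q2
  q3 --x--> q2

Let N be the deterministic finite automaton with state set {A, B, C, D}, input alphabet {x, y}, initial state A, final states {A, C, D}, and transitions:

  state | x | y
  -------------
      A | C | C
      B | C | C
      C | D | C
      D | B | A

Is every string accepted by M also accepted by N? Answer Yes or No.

Exploring the product automaton M × N from the start pair (q0, A), following both machines on each input symbol, reaches 13 state pairs: (q0, A), (q1, C), (q0, C), (q2, D), (q4, C), (q1, D), (q1, B), (q2, A), (q3, D), (q2, C), (q2, B), (q4, A), (q3, C).
M accepts in {q3} and N accepts in {A, C, D}. The reachable pairs whose M-component is accepting are (q3, D), (q3, C); in each of them the N-component is accepting too, so the product for L(M) \ L(N) (M-component accepting, N-component rejecting) has no reachable accepting pair and the difference is empty.
Hence every string in L(M) is also in L(N).

Yes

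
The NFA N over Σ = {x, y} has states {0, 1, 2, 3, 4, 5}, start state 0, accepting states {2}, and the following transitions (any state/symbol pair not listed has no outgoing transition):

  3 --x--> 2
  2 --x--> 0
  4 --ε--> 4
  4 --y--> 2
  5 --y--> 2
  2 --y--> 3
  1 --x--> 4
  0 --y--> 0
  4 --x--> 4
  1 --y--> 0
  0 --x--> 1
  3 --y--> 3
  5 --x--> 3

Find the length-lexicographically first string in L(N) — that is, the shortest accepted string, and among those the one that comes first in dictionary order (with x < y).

xxy

A breadth-first search from 0 reaches an accepting state first via the path 0 → 1 → 4 → 2 on input xxy.
No string of length < 3 is accepted (BFS exhausts all shorter strings without reaching an accepting state), and xxy is the lexicographically least accepting string of length 3.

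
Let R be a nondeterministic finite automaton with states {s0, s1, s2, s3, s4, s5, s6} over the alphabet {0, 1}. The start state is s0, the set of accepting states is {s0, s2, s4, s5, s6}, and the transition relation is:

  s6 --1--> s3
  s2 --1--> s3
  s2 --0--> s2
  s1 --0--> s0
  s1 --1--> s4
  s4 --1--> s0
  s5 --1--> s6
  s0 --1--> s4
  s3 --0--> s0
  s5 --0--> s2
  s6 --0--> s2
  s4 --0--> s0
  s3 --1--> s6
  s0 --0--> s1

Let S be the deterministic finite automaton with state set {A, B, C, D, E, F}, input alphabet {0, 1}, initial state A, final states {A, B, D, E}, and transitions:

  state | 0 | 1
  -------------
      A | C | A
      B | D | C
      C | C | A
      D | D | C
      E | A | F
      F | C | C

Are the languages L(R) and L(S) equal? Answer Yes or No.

The string 00 is accepted by R but rejected by S.
So L(R) ≠ L(S).

No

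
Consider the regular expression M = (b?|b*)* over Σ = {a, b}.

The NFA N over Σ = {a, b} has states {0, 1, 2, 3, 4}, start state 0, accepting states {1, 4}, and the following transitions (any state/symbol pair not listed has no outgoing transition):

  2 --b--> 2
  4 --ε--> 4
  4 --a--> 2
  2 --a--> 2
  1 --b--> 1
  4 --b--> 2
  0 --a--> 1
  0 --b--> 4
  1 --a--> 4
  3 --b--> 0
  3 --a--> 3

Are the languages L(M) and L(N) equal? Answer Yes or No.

No

The empty string ε is accepted by M but rejected by N.
So L(M) ≠ L(N).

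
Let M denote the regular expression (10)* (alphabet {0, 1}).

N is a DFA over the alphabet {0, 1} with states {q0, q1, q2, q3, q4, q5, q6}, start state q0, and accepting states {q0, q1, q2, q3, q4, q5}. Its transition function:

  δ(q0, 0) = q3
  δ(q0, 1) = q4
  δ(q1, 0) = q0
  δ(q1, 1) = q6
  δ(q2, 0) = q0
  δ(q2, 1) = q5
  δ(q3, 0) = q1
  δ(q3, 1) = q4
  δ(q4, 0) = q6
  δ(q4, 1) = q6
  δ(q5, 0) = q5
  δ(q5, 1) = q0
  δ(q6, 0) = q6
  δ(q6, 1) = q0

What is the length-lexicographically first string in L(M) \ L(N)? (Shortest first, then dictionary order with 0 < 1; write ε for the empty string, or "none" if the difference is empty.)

10

The string 10 is accepted by M but not by N.
No shorter string lies in the difference, and 10 is the lexicographically first length-2 string in L(M) \ L(N).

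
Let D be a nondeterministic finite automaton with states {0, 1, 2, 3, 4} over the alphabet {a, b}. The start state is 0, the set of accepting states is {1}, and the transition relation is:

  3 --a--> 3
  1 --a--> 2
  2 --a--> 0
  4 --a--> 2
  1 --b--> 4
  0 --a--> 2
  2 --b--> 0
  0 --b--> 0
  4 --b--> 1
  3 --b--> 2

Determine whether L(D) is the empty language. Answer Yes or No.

Yes

The states reachable from the start state are {0, 2}.
None of the accepting states {1} is reachable, so no string is accepted and L(D) = ∅.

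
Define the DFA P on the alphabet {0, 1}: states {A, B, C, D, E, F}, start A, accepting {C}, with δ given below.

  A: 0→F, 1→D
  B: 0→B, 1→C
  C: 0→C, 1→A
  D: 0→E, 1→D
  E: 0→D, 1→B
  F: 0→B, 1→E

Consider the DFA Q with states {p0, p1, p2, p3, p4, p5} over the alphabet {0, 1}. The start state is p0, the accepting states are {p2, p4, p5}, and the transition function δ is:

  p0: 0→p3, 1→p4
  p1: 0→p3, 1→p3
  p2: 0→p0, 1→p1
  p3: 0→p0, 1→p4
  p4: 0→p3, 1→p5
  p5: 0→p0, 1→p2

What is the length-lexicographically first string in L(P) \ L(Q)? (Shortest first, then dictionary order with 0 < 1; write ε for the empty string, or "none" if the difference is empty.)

0010

The string 0010 is accepted by P but not by Q.
No shorter string lies in the difference, and 0010 is the lexicographically first length-4 string in L(P) \ L(Q).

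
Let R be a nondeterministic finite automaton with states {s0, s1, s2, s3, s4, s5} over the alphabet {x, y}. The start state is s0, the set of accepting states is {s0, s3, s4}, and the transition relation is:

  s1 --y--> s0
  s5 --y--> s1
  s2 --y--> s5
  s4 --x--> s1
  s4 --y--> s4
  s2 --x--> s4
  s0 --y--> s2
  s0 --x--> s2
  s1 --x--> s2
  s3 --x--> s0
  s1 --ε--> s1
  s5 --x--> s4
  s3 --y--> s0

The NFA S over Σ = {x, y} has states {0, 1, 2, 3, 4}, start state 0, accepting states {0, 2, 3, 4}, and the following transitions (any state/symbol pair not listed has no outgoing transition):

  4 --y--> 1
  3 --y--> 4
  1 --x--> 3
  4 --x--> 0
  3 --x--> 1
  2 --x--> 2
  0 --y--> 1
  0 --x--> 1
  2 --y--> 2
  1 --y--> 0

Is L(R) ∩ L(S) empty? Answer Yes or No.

No

The empty string ε is accepted by both R and S.
Hence L(R) ∩ L(S) ≠ ∅.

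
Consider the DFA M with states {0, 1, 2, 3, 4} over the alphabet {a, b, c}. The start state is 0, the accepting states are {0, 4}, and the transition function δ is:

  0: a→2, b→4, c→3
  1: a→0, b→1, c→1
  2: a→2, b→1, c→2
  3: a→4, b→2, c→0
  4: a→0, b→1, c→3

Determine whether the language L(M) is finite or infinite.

State 0 is reachable from the start and can reach an accepting state, and it lies on the cycle 0 → 2 → 1 → 0.
Traversing that cycle any number of times yields accepted strings of unbounded length, so the language is infinite.

infinite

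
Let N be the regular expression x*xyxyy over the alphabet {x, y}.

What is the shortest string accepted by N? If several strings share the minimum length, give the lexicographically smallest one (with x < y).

xyxyy

By inspection of the expression, no string of length less than 5 matches, and xyxyy is the lexicographically first match of length 5.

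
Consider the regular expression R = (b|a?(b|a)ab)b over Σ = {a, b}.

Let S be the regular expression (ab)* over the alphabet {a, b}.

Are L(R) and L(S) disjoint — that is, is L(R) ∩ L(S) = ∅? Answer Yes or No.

Converting the expression R to a DFA (subset construction, then merging equivalent states) gives the minimal DFA with states {r0, r1, r2, r3, r4, r5, r6, r7, r8}, start state r0, accepting states {r6} and transitions r0: a→r1, b→r2; r1: a→r3, b→r4; r2: a→r5, b→r6; r3: a→r5, b→r7; r4: a→r5, b→r8; r5: a→r8, b→r7; r6: a→r8, b→r8; r7: a→r8, b→r6; r8: a→r8, b→r8.
Converting the expression S to a DFA (subset construction, then merging equivalent states) gives the minimal DFA with states {s0, s1, s2}, start state s0, accepting states {s0} and transitions s0: a→s1, b→s2; s1: a→s2, b→s0; s2: a→s2, b→s2.
Exploring the product automaton R × S from the start pair (r0, s0), following both machines on each input symbol, reaches 13 state pairs: (r0, s0), (r1, s1), (r2, s2), (r3, s2), (r4, s0), (r5, s2), (r6, s2), (r7, s2), (r5, s1), (r8, s2), (r7, s0), (r8, s1), (r8, s0).
R accepts in {r6} and S accepts in {s0}; no reachable pair has both components accepting, so no string drives both machines to acceptance simultaneously and L(R) ∩ L(S) = ∅.
So no string is accepted by both, and the intersection is empty.

Yes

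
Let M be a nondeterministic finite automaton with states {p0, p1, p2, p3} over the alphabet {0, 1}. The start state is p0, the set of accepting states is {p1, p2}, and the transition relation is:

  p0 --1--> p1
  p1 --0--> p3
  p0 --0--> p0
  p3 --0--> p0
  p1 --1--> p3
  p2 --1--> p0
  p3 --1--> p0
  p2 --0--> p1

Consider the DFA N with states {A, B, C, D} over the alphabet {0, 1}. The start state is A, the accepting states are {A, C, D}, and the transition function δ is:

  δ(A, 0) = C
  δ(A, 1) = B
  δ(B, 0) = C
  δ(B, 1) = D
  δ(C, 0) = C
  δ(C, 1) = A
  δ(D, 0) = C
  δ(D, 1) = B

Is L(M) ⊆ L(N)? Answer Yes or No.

The string 1 is in L(M) but not in L(N).
So L(M) ⊄ L(N).

No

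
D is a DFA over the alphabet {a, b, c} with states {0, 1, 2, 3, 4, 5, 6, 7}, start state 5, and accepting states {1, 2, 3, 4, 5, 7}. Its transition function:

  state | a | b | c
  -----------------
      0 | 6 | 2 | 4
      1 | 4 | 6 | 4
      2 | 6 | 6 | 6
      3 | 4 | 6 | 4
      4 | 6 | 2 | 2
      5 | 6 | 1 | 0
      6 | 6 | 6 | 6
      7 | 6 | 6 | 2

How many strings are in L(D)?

The useful subgraph on states {0, 1, 2, 4, 5} is acyclic, so L(D) is finite; the longest accepting path visits 4 useful states, giving maximum string length 3.
Counting accepting paths from 5 by length: 1 of length 0, 1 of length 1, 4 of length 2, 6 of length 3. Total 12.

12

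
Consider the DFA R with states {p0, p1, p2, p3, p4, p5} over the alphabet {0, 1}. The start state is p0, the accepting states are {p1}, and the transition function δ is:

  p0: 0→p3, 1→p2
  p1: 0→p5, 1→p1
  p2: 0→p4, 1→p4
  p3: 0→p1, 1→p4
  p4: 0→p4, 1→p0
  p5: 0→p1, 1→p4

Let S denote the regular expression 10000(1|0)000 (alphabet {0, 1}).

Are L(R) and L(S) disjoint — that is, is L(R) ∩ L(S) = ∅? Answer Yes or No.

Yes

Converting the expression S to a DFA (subset construction, then merging equivalent states) gives the minimal DFA with states {s0, s1, s2, s3, s4, s5, s6, s7, s8, s9, s10}, start state s0, accepting states {s10} and transitions s0: 0→s1, 1→s2; s1: 0→s1, 1→s1; s2: 0→s3, 1→s1; s3: 0→s4, 1→s1; s4: 0→s5, 1→s1; s5: 0→s6, 1→s1; s6: 0→s7, 1→s7; s7: 0→s8, 1→s1; s8: 0→s9, 1→s1; s9: 0→s10, 1→s1; s10: 0→s1, 1→s1.
Exploring the product automaton R × S from the start pair (p0, s0), following both machines on each input symbol, reaches 20 state pairs: (p0, s0), (p3, s1), (p2, s2), (p1, s1), (p4, s1), (p4, s3), (p5, s1), (p0, s1), (p4, s4), (p2, s1), (p4, s5), (p4, s6), (p4, s7), (p0, s7), (p4, s8), (p3, s8), (p4, s9), (p1, s9), (p4, s10), (p5, s10).
R accepts in {p1} and S accepts in {s10}; no reachable pair has both components accepting, so no string drives both machines to acceptance simultaneously and L(R) ∩ L(S) = ∅.
So no string is accepted by both, and the intersection is empty.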